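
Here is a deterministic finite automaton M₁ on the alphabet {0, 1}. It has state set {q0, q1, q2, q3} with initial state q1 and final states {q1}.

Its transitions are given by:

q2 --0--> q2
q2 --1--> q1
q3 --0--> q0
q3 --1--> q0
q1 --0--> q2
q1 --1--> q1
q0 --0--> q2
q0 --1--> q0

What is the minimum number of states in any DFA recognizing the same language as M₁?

2

First remove the unreachable states {q0,q3}; 2 states remain.
P0 = {q1} | {q2}.
No further refinement is possible. Final partition (2 blocks): {q1} | {q2}.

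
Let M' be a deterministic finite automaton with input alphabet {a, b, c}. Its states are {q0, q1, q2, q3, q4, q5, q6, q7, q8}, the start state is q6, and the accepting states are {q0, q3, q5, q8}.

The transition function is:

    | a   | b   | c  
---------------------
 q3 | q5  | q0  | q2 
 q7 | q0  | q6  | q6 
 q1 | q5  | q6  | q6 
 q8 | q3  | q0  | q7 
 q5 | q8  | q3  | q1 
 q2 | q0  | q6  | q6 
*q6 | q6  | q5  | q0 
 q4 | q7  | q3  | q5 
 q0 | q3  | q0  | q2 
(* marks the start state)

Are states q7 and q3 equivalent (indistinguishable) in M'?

States {q4} cannot be reached from the start state, so discard them.
Start with accepting vs non-accepting: {q0,q3,q5,q8} | {q1,q2,q6,q7}.
Split {q1,q2,q6,q7} by δ(·,a) → {q1,q2,q7} and {q6}.
No further refinement is possible. Final partition (3 blocks): {q0,q3,q5,q8} | {q1,q2,q7} | {q6}.
q7 and q3 end up in different blocks, so they are distinguishable. For instance, the string 'ε' is accepted from only q3.

No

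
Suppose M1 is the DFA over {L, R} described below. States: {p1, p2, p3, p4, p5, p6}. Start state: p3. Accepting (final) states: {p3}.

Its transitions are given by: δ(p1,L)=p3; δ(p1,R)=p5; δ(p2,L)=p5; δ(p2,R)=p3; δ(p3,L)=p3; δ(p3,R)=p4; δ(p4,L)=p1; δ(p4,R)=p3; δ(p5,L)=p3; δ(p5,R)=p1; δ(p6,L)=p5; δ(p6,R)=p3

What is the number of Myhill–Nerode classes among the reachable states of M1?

States {p2,p6} cannot be reached from the start state, so discard them.
P0 = {p3} | {p1,p4,p5}.
Split {p1,p4,p5} by δ(·,L) → {p1,p5} and {p4}.
Stable partition: {p3} | {p1,p5} | {p4} — 3 equivalence classes.

3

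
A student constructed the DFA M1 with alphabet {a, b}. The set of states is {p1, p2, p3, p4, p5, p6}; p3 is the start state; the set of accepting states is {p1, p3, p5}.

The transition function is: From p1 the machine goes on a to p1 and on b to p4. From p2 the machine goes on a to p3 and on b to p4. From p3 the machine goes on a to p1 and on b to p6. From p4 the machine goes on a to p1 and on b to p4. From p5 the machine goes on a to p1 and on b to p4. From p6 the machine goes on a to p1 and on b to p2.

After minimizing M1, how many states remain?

2

States {p5} cannot be reached from the start state, so discard them.
Initial partition by acceptance: {p1,p3} | {p2,p4,p6}.
No further refinement is possible. Final partition (2 blocks): {p1,p3} | {p2,p4,p6}.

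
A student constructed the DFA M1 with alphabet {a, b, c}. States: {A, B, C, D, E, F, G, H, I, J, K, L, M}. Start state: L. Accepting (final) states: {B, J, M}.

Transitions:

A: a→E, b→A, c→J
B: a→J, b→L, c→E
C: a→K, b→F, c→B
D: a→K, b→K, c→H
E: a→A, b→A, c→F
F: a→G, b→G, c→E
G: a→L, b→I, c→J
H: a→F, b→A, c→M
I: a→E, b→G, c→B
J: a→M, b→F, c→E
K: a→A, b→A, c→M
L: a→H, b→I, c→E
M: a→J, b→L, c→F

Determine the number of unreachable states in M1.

No path from L leads to C, D, K; the other 10 states are all reachable.

3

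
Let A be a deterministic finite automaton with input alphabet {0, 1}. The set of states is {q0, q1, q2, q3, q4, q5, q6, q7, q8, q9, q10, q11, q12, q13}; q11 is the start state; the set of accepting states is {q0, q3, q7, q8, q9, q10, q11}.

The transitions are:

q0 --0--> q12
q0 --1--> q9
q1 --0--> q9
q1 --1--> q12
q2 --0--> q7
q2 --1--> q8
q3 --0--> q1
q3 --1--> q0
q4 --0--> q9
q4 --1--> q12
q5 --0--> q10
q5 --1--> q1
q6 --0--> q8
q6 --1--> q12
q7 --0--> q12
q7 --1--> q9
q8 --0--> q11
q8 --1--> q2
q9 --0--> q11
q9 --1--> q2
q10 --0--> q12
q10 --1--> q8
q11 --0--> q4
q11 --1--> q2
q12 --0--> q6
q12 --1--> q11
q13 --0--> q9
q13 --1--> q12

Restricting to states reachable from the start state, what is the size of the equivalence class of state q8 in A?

2

Reachable states from the start: {q2,q4,q6,q7,q8,q9,q11,q12}. Unreachable: {q0,q1,q3,q5,q10,q13} — drop them.
Start with accepting vs non-accepting: {q7,q8,q9,q11} | {q2,q4,q6,q12}.
Split {q7,q8,q9,q11} by δ(·,0) → {q7,q11} and {q8,q9}.
Refine {q7,q11} on symbol 1: members go to different blocks, giving {q7} and {q11}.
Split {q2,q4,q6,q12} by δ(·,0) → {q4,q6} and {q2} and {q12}.
Stable partition: {q7} | {q4,q6} | {q8,q9} | {q11} | {q2} | {q12} — 6 equivalence classes.
The equivalence class containing q8 is {q8,q9}, of size 2.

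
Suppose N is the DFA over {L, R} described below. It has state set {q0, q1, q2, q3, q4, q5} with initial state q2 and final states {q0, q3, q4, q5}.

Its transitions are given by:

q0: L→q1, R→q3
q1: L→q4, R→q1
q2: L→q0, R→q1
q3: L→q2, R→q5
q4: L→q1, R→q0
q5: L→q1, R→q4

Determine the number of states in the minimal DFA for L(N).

Every state is reachable, so we keep all 6.
P0 = {q0,q3,q4,q5} | {q1,q2}.
The partition is now stable with 2 blocks: {q0,q3,q4,q5} | {q1,q2}.

2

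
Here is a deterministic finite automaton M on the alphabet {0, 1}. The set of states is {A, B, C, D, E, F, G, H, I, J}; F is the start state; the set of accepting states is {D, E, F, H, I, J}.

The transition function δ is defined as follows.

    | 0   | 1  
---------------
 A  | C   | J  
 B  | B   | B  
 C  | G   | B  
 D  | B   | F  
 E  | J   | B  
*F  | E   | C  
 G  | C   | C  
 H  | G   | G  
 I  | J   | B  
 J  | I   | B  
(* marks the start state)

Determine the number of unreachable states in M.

3

No path from F leads to A, D, H; the other 7 states are all reachable.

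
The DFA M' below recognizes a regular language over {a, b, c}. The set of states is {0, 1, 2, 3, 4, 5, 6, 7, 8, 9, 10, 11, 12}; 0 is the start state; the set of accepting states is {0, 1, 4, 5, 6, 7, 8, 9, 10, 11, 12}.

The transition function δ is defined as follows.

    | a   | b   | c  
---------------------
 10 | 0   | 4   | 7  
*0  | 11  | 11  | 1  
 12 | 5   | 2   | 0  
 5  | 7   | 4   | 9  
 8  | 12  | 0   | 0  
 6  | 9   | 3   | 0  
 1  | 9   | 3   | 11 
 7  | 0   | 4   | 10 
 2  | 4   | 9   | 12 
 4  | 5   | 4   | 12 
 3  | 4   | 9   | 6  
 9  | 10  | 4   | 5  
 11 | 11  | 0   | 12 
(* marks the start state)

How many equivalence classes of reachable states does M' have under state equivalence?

States {8} cannot be reached from the start state, so discard them.
P0 = {0,1,4,5,6,7,9,10,11,12} | {2,3}.
Refine {0,1,4,5,6,7,9,10,11,12} on symbol b: members go to different blocks, giving {0,4,5,7,9,10,11} and {1,6,12}.
On input c, block {0,4,5,7,9,10,11} splits into {5,7,9,10} and {0,4,11}.
Refine {5,7,9,10} on symbol a: members go to different blocks, giving {5,9} and {7,10}.
Refine {0,4,11} on symbol a: members go to different blocks, giving {0,11} and {4}.
The partition is now stable with 6 blocks: {5,9} | {2,3} | {1,6,12} | {0,11} | {7,10} | {4}.

6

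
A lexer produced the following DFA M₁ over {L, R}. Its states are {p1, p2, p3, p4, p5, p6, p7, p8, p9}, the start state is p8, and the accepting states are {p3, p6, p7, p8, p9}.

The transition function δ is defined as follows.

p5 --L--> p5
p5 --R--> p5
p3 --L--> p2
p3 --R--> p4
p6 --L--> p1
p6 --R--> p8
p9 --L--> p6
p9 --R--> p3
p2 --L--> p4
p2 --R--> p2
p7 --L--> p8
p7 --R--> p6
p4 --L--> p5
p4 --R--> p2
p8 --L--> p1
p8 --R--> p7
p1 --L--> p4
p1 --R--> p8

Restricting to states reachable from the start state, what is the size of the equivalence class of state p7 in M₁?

1

First remove the unreachable states {p3,p9}; 7 states remain.
Start with accepting vs non-accepting: {p6,p7,p8} | {p1,p2,p4,p5}.
Refine {p6,p7,p8} on symbol L: members go to different blocks, giving {p6,p8} and {p7}.
Refine {p6,p8} on symbol R: members go to different blocks, giving {p6} and {p8}.
Refine {p1,p2,p4,p5} on symbol R: members go to different blocks, giving {p2,p4,p5} and {p1}.
Stable partition: {p6} | {p2,p4,p5} | {p7} | {p8} | {p1} — 5 equivalence classes.
State p7 belongs to the block {p7}, which has 1 states.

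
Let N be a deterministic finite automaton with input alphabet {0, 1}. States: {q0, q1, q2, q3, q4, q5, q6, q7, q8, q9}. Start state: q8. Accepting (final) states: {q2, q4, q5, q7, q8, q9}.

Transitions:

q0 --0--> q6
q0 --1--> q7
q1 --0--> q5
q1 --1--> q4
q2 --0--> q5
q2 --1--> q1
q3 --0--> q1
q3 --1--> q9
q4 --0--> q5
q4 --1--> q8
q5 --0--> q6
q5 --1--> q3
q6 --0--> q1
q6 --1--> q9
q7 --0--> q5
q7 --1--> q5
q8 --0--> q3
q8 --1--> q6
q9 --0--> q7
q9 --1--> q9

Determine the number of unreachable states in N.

2

Starting at q8 and following transitions, the reachable set is {q1, q3, q4, q5, q6, q7, q8, q9}. That leaves q0, q2 unreachable — 2 in total.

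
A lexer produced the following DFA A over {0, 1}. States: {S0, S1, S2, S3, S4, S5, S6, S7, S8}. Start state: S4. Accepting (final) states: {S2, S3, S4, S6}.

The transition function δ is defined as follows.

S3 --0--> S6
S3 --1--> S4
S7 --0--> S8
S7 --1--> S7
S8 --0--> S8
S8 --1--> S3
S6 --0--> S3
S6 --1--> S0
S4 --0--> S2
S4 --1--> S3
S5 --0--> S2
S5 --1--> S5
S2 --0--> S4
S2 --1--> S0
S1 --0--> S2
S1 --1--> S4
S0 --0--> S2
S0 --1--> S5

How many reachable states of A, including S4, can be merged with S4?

First remove the unreachable states {S1,S7,S8}; 6 states remain.
P0 = {S2,S3,S4,S6} | {S0,S5}.
On input 1, block {S2,S3,S4,S6} splits into {S2,S6} and {S3,S4}.
Stable partition: {S2,S6} | {S0,S5} | {S3,S4} — 3 equivalence classes.
The equivalence class containing S4 is {S3,S4}, of size 2.

2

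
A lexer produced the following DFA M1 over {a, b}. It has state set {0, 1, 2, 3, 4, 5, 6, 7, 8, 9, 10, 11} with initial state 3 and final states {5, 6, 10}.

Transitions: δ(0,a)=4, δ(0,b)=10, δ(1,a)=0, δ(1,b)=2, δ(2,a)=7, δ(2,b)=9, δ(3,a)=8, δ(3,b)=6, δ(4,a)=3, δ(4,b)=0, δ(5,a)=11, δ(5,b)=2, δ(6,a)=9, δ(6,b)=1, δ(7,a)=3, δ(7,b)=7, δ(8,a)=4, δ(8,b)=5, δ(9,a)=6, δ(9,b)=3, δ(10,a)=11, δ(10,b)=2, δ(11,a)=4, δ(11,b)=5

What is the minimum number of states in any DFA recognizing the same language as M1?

P0 = {5,6,10} | {0,1,2,3,4,7,8,9,11}.
Refine {0,1,2,3,4,7,8,9,11} on symbol a: members go to different blocks, giving {0,1,2,3,4,7,8,11} and {9}.
On input a, block {5,6,10} splits into {5,10} and {6}.
Refine {0,1,2,3,4,7,8,11} on symbol b: members go to different blocks, giving {0,8,11} and {1,4,7} and {2} and {3}.
Refine {1,4,7} on symbol a: members go to different blocks, giving {4,7} and {1}.
Refine {4,7} on symbol b: members go to different blocks, giving {4} and {7}.
The partition is now stable with 9 blocks: {5,10} | {0,8,11} | {9} | {6} | {4} | {2} | {3} | {1} | {7}.

9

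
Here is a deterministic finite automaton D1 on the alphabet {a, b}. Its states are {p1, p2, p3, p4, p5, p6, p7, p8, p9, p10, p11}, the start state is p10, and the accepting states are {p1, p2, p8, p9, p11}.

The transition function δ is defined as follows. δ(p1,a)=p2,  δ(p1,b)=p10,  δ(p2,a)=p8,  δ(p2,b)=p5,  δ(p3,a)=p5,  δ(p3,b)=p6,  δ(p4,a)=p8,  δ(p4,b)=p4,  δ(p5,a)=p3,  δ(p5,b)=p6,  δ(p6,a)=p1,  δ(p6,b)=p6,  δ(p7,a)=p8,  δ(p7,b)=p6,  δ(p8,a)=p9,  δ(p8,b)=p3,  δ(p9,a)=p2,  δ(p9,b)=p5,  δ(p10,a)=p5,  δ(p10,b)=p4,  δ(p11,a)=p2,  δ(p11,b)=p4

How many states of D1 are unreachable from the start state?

No path from p10 leads to p7, p11; the other 9 states are all reachable.

2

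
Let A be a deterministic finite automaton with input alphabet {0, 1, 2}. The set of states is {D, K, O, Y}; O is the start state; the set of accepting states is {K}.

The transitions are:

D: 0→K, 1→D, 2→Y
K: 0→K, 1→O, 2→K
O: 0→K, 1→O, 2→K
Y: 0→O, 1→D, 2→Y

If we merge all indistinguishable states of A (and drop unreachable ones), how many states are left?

2

Reachable states from the start: {K,O}. Unreachable: {D,Y} — drop them.
Start with accepting vs non-accepting: {K} | {O}.
The partition is now stable with 2 blocks: {K} | {O}.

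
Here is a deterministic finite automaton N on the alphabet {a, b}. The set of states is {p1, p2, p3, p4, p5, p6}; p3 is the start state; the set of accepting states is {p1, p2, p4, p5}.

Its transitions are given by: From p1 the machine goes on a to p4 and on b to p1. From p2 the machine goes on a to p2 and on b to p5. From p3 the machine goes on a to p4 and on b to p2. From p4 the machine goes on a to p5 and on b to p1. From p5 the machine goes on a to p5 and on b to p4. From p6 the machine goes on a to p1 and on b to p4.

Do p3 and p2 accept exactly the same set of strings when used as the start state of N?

No

Reachable states from the start: {p1,p2,p3,p4,p5}. Unreachable: {p6} — drop them.
P0 = {p1,p2,p4,p5} | {p3}.
Stable partition: {p1,p2,p4,p5} | {p3} — 2 equivalence classes.
p3 and p2 end up in different blocks, so they are distinguishable. For instance, the string 'ε' is accepted from only p2.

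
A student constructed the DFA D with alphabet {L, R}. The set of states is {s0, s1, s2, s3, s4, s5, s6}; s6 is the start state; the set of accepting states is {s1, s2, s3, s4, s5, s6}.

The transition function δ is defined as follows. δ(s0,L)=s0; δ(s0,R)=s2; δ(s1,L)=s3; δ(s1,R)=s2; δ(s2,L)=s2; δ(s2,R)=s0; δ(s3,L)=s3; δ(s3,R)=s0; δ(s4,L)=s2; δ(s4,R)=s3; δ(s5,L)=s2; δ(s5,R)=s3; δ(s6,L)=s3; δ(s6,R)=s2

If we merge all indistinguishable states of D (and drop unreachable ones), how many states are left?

States {s1,s4,s5} cannot be reached from the start state, so discard them.
P0 = {s2,s3,s6} | {s0}.
On input R, block {s2,s3,s6} splits into {s2,s3} and {s6}.
The partition is now stable with 3 blocks: {s2,s3} | {s0} | {s6}.

3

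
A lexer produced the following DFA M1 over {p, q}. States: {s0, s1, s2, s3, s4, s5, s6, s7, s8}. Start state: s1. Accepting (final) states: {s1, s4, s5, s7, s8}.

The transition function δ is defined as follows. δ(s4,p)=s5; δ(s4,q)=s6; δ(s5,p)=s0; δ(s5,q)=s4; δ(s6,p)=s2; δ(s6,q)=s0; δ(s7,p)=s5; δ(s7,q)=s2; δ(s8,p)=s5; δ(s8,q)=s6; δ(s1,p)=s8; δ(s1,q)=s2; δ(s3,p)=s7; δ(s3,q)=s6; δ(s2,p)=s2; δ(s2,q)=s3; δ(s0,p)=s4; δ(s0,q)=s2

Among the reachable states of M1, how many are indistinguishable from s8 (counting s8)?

3

Initial partition by acceptance: {s1,s4,s5,s7,s8} | {s0,s2,s3,s6}.
On input p, block {s1,s4,s5,s7,s8} splits into {s1,s4,s7,s8} and {s5}.
Refine {s1,s4,s7,s8} on symbol p: members go to different blocks, giving {s4,s7,s8} and {s1}.
Split {s0,s2,s3,s6} by δ(·,p) → {s0,s3} and {s2,s6}.
The partition is now stable with 5 blocks: {s4,s7,s8} | {s0,s3} | {s5} | {s1} | {s2,s6}.
State s8 belongs to the block {s4,s7,s8}, which has 3 states.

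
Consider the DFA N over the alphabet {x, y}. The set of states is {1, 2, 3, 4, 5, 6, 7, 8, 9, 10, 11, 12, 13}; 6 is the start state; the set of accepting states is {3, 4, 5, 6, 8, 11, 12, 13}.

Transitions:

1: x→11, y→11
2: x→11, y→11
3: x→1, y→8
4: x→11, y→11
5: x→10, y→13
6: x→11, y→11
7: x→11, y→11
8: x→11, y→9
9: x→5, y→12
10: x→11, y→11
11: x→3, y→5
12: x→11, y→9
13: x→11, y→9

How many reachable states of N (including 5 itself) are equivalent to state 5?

First remove the unreachable states {2,4,7}; 10 states remain.
P0 = {3,5,6,8,11,12,13} | {1,9,10}.
Split {3,5,6,8,11,12,13} by δ(·,x) → {6,8,11,12,13} and {3,5}.
Refine {6,8,11,12,13} on symbol x: members go to different blocks, giving {6,8,12,13} and {11}.
Split {6,8,12,13} by δ(·,y) → {8,12,13} and {6}.
Split {1,9,10} by δ(·,x) → {1,10} and {9}.
The partition is now stable with 6 blocks: {8,12,13} | {1,10} | {3,5} | {11} | {6} | {9}.
State 5 belongs to the block {3,5}, which has 2 states.

2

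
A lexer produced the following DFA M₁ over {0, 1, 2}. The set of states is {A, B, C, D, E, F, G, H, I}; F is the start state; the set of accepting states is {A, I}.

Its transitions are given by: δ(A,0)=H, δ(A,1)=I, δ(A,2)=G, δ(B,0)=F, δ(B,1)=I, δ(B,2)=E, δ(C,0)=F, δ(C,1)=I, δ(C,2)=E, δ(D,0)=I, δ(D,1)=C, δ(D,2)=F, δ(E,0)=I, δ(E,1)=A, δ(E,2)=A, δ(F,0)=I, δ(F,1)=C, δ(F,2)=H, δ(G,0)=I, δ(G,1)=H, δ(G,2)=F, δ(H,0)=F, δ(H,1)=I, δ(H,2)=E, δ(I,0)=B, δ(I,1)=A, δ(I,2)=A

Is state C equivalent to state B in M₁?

Yes

Reachable states from the start: {A,B,C,E,F,G,H,I}. Unreachable: {D} — drop them.
Initial partition by acceptance: {A,I} | {B,C,E,F,G,H}.
On input 2, block {A,I} splits into {A} and {I}.
On input 0, block {B,C,E,F,G,H} splits into {B,C,H} and {E,F,G}.
Split {E,F,G} by δ(·,1) → {F,G} and {E}.
Split {F,G} by δ(·,2) → {F} and {G}.
The partition is now stable with 6 blocks: {A} | {B,C,H} | {I} | {F} | {E} | {G}.
C and B lie in the same block of the stable partition, so they are equivalent — no string distinguishes them.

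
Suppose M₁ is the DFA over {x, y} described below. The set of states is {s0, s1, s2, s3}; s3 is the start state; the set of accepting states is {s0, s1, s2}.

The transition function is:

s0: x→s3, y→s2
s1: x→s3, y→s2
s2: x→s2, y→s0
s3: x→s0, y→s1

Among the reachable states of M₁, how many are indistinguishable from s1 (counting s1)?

Initial partition by acceptance: {s0,s1,s2} | {s3}.
Refine {s0,s1,s2} on symbol x: members go to different blocks, giving {s0,s1} and {s2}.
The partition is now stable with 3 blocks: {s0,s1} | {s3} | {s2}.
State s1 belongs to the block {s0,s1}, which has 2 states.

2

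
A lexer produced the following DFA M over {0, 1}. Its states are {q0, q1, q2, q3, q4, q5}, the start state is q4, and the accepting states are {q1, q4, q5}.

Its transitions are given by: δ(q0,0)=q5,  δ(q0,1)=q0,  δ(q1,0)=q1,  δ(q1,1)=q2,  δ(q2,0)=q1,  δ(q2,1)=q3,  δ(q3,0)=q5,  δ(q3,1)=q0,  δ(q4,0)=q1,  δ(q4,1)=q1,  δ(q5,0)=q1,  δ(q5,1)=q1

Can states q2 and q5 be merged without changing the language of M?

No

All states are reachable from the start state.
Start with accepting vs non-accepting: {q1,q4,q5} | {q0,q2,q3}.
On input 1, block {q1,q4,q5} splits into {q4,q5} and {q1}.
Split {q0,q2,q3} by δ(·,0) → {q0,q3} and {q2}.
No further refinement is possible. Final partition (4 blocks): {q4,q5} | {q0,q3} | {q1} | {q2}.
q2 and q5 end up in different blocks, so they are distinguishable. For instance, the string 'ε' is accepted from only q5.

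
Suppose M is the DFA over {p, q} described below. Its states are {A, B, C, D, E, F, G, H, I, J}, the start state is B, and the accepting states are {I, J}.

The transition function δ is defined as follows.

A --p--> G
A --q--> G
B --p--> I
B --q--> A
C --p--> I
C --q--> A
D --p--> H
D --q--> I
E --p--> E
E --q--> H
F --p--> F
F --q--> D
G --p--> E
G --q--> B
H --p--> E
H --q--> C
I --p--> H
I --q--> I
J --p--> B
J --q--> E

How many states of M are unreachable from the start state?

Starting at B and following transitions, the reachable set is {A, B, C, E, G, H, I}. That leaves D, F, J unreachable — 3 in total.

3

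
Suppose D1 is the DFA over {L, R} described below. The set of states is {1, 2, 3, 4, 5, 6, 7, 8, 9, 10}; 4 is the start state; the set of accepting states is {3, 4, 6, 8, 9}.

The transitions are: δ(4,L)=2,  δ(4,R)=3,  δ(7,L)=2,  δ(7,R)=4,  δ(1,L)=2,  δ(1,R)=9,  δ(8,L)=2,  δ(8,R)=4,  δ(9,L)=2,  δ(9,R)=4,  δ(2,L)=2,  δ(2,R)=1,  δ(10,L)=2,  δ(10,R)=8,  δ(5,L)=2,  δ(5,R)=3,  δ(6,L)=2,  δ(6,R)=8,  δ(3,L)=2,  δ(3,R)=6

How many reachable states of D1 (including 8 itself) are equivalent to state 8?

5

First remove the unreachable states {5,7,10}; 7 states remain.
Initial partition by acceptance: {3,4,6,8,9} | {1,2}.
Refine {1,2} on symbol R: members go to different blocks, giving {1} and {2}.
No further refinement is possible. Final partition (3 blocks): {3,4,6,8,9} | {1} | {2}.
State 8 belongs to the block {3,4,6,8,9}, which has 5 states.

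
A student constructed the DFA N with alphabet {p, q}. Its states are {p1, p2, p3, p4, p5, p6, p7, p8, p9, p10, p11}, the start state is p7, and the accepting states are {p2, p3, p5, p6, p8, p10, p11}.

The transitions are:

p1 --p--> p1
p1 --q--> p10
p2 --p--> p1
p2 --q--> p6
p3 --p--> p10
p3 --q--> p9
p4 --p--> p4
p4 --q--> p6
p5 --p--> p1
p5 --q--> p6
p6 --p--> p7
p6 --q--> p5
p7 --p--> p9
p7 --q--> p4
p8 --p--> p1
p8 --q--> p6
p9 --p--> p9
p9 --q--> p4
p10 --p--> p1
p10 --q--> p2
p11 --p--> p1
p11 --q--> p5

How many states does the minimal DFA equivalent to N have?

First remove the unreachable states {p3,p8,p11}; 8 states remain.
Start with accepting vs non-accepting: {p2,p5,p6,p10} | {p1,p4,p7,p9}.
Refine {p1,p4,p7,p9} on symbol q: members go to different blocks, giving {p1,p4} and {p7,p9}.
On input p, block {p2,p5,p6,p10} splits into {p2,p5,p10} and {p6}.
Refine {p2,p5,p10} on symbol q: members go to different blocks, giving {p2,p5} and {p10}.
Refine {p1,p4} on symbol q: members go to different blocks, giving {p1} and {p4}.
The partition is now stable with 6 blocks: {p2,p5} | {p1} | {p7,p9} | {p6} | {p10} | {p4}.

6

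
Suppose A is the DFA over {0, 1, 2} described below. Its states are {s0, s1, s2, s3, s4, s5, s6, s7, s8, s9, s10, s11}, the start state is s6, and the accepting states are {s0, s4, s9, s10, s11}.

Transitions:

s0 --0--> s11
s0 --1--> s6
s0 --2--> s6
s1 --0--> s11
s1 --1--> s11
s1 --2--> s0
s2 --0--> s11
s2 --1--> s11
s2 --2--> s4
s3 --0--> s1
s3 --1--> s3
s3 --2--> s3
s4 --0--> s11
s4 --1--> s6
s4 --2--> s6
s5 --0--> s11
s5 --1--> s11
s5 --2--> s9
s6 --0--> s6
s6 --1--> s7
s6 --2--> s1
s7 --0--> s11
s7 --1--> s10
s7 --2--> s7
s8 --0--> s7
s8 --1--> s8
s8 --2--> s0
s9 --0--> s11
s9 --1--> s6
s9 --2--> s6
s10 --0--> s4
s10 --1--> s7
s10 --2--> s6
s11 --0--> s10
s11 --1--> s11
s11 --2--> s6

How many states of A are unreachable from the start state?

5

BFS from s6 reaches {s0, s1, s4, s6, s7, s10, s11}; the 5 state(s) s2, s3, s5, s8, s9 are never visited.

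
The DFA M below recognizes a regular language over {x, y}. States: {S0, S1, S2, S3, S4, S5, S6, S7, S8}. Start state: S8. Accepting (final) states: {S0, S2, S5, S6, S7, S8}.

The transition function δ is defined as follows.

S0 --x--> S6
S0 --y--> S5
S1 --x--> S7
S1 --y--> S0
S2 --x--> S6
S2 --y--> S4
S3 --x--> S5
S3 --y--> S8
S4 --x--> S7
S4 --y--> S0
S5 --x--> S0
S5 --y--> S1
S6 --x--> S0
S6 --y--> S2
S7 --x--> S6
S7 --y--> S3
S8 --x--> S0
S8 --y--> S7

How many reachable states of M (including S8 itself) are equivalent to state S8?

3

Every state is reachable, so we keep all 9.
Initial partition by acceptance: {S0,S2,S5,S6,S7,S8} | {S1,S3,S4}.
Split {S0,S2,S5,S6,S7,S8} by δ(·,y) → {S0,S6,S8} and {S2,S5,S7}.
Stable partition: {S0,S6,S8} | {S1,S3,S4} | {S2,S5,S7} — 3 equivalence classes.
The equivalence class containing S8 is {S0,S6,S8}, of size 3.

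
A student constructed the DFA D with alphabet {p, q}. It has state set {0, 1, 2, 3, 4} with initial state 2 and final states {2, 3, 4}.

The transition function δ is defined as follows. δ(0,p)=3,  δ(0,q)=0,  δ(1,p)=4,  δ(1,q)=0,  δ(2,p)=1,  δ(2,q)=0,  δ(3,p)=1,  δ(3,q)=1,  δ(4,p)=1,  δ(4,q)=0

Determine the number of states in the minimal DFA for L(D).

All states are reachable from the start state.
Start with accepting vs non-accepting: {2,3,4} | {0,1}.
The partition is now stable with 2 blocks: {2,3,4} | {0,1}.

2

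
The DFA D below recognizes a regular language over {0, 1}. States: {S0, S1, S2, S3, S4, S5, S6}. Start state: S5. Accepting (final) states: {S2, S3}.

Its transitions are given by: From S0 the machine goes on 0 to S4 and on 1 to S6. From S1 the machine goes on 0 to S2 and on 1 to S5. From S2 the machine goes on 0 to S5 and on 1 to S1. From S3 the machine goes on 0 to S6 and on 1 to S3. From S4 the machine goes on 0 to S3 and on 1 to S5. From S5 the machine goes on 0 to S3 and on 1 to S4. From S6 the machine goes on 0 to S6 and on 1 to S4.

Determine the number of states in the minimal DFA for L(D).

States {S0,S1,S2} cannot be reached from the start state, so discard them.
P0 = {S3} | {S4,S5,S6}.
On input 0, block {S4,S5,S6} splits into {S4,S5} and {S6}.
The partition is now stable with 3 blocks: {S3} | {S4,S5} | {S6}.

3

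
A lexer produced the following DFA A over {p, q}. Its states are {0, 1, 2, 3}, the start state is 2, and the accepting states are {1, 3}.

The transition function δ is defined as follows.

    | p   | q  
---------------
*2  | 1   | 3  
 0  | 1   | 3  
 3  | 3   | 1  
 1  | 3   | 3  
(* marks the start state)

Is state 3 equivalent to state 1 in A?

Yes

Reachable states from the start: {1,2,3}. Unreachable: {0} — drop them.
Start with accepting vs non-accepting: {1,3} | {2}.
The partition is now stable with 2 blocks: {1,3} | {2}.
3 and 1 lie in the same block of the stable partition, so they are equivalent — no string distinguishes them.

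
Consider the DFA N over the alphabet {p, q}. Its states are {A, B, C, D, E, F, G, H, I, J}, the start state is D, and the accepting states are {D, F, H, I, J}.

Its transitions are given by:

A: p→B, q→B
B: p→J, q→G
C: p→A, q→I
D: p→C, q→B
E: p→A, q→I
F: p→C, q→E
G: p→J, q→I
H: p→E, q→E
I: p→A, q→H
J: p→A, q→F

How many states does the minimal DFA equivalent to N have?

7

P0 = {D,F,H,I,J} | {A,B,C,E,G}.
Split {D,F,H,I,J} by δ(·,q) → {D,F,H} and {I,J}.
Split {A,B,C,E,G} by δ(·,p) → {A,C,E} and {B,G}.
Split {D,F,H} by δ(·,q) → {F,H} and {D}.
Split {A,C,E} by δ(·,p) → {C,E} and {A}.
Split {B,G} by δ(·,q) → {B} and {G}.
The partition is now stable with 7 blocks: {F,H} | {C,E} | {I,J} | {B} | {D} | {A} | {G}.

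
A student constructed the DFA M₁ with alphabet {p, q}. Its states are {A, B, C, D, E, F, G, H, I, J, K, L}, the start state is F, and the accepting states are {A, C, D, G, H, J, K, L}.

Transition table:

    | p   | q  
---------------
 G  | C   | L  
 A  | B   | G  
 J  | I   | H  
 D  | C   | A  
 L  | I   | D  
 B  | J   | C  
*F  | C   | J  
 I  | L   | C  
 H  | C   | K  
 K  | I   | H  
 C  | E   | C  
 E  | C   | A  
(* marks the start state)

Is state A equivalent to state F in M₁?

Every state is reachable, so we keep all 12.
Start with accepting vs non-accepting: {A,C,D,G,H,J,K,L} | {B,E,F,I}.
Split {A,C,D,G,H,J,K,L} by δ(·,p) → {A,C,J,K,L} and {D,G,H}.
Split {A,C,J,K,L} by δ(·,q) → {A,J,K,L} and {C}.
Split {B,E,F,I} by δ(·,p) → {B,I} and {E,F}.
Stable partition: {A,J,K,L} | {B,I} | {D,G,H} | {C} | {E,F} — 5 equivalence classes.
A and F end up in different blocks, so they are distinguishable. For instance, the string 'ε' is accepted from only A.

No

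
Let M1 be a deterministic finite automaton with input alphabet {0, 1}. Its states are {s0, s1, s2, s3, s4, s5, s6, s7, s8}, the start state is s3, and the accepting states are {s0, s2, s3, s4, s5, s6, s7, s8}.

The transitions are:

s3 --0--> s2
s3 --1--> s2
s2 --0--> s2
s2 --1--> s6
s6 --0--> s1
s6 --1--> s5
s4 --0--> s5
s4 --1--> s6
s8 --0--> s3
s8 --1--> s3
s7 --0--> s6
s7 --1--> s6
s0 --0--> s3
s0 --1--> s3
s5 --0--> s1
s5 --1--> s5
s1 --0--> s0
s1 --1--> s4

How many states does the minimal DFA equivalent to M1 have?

States {s7,s8} cannot be reached from the start state, so discard them.
P0 = {s0,s2,s3,s4,s5,s6} | {s1}.
Split {s0,s2,s3,s4,s5,s6} by δ(·,0) → {s0,s2,s3,s4} and {s5,s6}.
On input 0, block {s0,s2,s3,s4} splits into {s0,s2,s3} and {s4}.
On input 1, block {s0,s2,s3} splits into {s0,s3} and {s2}.
Refine {s0,s3} on symbol 0: members go to different blocks, giving {s0} and {s3}.
Stable partition: {s0} | {s1} | {s5,s6} | {s4} | {s2} | {s3} — 6 equivalence classes.

6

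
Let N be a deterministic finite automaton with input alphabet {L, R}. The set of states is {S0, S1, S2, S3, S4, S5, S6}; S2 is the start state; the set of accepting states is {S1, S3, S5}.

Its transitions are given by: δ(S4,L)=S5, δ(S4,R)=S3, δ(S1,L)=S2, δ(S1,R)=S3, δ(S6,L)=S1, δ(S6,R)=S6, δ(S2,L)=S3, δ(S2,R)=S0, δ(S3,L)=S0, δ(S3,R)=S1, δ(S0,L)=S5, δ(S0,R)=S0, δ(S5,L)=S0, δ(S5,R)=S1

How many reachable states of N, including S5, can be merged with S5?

Reachable states from the start: {S0,S1,S2,S3,S5}. Unreachable: {S4,S6} — drop them.
Start with accepting vs non-accepting: {S1,S3,S5} | {S0,S2}.
Stable partition: {S1,S3,S5} | {S0,S2} — 2 equivalence classes.
State S5 belongs to the block {S1,S3,S5}, which has 3 states.

3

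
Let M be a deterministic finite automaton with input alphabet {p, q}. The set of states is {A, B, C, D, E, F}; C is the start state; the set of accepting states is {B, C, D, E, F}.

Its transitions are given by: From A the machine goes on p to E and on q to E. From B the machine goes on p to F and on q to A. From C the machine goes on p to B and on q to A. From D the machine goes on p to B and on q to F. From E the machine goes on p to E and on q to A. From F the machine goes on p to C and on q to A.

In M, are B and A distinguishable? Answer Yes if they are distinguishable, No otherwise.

Yes

Reachable states from the start: {A,B,C,E,F}. Unreachable: {D} — drop them.
Start with accepting vs non-accepting: {B,C,E,F} | {A}.
Stable partition: {B,C,E,F} | {A} — 2 equivalence classes.
B and A end up in different blocks, so they are distinguishable. For instance, the string 'ε' is accepted from only B.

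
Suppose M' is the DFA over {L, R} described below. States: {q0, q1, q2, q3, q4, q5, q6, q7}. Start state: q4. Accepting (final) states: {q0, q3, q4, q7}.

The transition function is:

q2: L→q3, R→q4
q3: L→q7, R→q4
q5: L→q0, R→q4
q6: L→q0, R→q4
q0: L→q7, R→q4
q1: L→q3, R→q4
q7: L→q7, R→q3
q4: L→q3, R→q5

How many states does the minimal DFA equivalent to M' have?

States {q1,q2,q6} cannot be reached from the start state, so discard them.
Start with accepting vs non-accepting: {q0,q3,q4,q7} | {q5}.
Refine {q0,q3,q4,q7} on symbol R: members go to different blocks, giving {q0,q3,q7} and {q4}.
Refine {q0,q3,q7} on symbol R: members go to different blocks, giving {q0,q3} and {q7}.
No further refinement is possible. Final partition (4 blocks): {q0,q3} | {q5} | {q4} | {q7}.

4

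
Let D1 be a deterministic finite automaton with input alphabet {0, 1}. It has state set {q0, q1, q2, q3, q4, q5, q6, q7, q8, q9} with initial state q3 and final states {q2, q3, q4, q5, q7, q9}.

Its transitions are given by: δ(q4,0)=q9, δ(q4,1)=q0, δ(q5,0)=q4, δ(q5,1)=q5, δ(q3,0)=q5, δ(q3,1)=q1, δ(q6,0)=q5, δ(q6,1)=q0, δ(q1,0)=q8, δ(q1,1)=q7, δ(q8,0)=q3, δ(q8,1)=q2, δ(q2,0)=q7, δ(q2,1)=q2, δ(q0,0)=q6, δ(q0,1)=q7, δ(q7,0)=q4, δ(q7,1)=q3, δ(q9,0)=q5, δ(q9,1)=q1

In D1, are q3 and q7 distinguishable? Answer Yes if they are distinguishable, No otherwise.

Start with accepting vs non-accepting: {q2,q3,q4,q5,q7,q9} | {q0,q1,q6,q8}.
On input 1, block {q2,q3,q4,q5,q7,q9} splits into {q2,q5,q7} and {q3,q4,q9}.
On input 0, block {q2,q5,q7} splits into {q5,q7} and {q2}.
Split {q5,q7} by δ(·,1) → {q5} and {q7}.
On input 0, block {q0,q1,q6,q8} splits into {q0,q1} and {q6} and {q8}.
Split {q0,q1} by δ(·,0) → {q0} and {q1}.
Split {q3,q4,q9} by δ(·,0) → {q3,q9} and {q4}.
Stable partition: {q5} | {q0} | {q3,q9} | {q2} | {q7} | {q6} | {q8} | {q1} | {q4} — 9 equivalence classes.
q3 and q7 end up in different blocks, so they are distinguishable. For instance, the string '1' is accepted from only q7.

Yes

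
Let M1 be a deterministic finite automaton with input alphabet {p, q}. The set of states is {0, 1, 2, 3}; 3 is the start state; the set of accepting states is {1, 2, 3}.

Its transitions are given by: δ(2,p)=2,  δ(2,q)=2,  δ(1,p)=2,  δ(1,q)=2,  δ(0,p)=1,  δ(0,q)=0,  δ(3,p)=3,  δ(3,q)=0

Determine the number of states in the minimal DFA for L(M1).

Every state is reachable, so we keep all 4.
Initial partition by acceptance: {1,2,3} | {0}.
Split {1,2,3} by δ(·,q) → {1,2} and {3}.
No further refinement is possible. Final partition (3 blocks): {1,2} | {0} | {3}.

3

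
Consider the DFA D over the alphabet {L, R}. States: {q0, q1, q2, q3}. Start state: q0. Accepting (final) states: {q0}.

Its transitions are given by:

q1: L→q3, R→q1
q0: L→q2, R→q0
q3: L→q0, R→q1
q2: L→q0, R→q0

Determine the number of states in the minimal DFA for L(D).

States {q1,q3} cannot be reached from the start state, so discard them.
Initial partition by acceptance: {q0} | {q2}.
Stable partition: {q0} | {q2} — 2 equivalence classes.

2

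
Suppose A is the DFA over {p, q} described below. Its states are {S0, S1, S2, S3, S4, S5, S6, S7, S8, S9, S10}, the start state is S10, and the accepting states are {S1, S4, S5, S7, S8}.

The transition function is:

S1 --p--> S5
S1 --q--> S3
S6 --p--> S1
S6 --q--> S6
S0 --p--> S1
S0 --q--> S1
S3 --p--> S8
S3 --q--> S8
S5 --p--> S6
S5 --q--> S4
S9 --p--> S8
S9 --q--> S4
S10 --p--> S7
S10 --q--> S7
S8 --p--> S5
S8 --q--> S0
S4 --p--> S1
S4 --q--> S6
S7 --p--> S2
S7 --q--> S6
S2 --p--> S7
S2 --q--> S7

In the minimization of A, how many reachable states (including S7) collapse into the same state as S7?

1

States {S9} cannot be reached from the start state, so discard them.
Start with accepting vs non-accepting: {S1,S4,S5,S7,S8} | {S0,S2,S3,S6,S10}.
Refine {S1,S4,S5,S7,S8} on symbol p: members go to different blocks, giving {S1,S4,S8} and {S5,S7}.
Refine {S1,S4,S8} on symbol p: members go to different blocks, giving {S1,S8} and {S4}.
Split {S0,S2,S3,S6,S10} by δ(·,p) → {S0,S3,S6} and {S2,S10}.
Refine {S0,S3,S6} on symbol q: members go to different blocks, giving {S0,S3} and {S6}.
Refine {S5,S7} on symbol p: members go to different blocks, giving {S5} and {S7}.
The partition is now stable with 7 blocks: {S1,S8} | {S0,S3} | {S5} | {S4} | {S2,S10} | {S6} | {S7}.
State S7 belongs to the block {S7}, which has 1 states.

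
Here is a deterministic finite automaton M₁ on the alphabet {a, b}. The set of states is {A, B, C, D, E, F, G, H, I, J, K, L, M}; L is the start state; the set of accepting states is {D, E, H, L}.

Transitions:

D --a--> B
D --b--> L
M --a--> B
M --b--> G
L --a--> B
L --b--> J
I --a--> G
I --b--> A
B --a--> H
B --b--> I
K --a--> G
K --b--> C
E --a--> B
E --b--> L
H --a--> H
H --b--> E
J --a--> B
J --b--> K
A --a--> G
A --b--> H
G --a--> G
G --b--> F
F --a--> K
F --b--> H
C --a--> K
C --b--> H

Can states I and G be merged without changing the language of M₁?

First remove the unreachable states {D,M}; 11 states remain.
Initial partition by acceptance: {E,H,L} | {A,B,C,F,G,I,J,K}.
Refine {E,H,L} on symbol a: members go to different blocks, giving {E,L} and {H}.
Split {E,L} by δ(·,b) → {E} and {L}.
Refine {A,B,C,F,G,I,J,K} on symbol a: members go to different blocks, giving {A,C,F,G,I,J,K} and {B}.
Refine {A,C,F,G,I,J,K} on symbol a: members go to different blocks, giving {A,C,F,G,I,K} and {J}.
Split {A,C,F,G,I,K} by δ(·,b) → {A,C,F} and {G,I,K}.
The partition is now stable with 7 blocks: {E} | {A,C,F} | {H} | {L} | {B} | {J} | {G,I,K}.
I and G lie in the same block of the stable partition, so they are equivalent — no string distinguishes them.

Yes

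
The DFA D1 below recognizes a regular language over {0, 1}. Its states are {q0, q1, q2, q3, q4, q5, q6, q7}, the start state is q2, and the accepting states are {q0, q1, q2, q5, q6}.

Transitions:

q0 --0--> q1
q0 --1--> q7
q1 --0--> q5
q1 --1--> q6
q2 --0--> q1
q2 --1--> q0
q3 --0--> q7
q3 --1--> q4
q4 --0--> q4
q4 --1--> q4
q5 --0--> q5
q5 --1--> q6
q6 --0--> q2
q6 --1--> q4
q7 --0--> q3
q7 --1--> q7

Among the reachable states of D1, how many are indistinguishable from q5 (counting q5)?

3

Every state is reachable, so we keep all 8.
P0 = {q0,q1,q2,q5,q6} | {q3,q4,q7}.
Refine {q0,q1,q2,q5,q6} on symbol 1: members go to different blocks, giving {q1,q2,q5} and {q0,q6}.
The partition is now stable with 3 blocks: {q1,q2,q5} | {q3,q4,q7} | {q0,q6}.
The equivalence class containing q5 is {q1,q2,q5}, of size 3.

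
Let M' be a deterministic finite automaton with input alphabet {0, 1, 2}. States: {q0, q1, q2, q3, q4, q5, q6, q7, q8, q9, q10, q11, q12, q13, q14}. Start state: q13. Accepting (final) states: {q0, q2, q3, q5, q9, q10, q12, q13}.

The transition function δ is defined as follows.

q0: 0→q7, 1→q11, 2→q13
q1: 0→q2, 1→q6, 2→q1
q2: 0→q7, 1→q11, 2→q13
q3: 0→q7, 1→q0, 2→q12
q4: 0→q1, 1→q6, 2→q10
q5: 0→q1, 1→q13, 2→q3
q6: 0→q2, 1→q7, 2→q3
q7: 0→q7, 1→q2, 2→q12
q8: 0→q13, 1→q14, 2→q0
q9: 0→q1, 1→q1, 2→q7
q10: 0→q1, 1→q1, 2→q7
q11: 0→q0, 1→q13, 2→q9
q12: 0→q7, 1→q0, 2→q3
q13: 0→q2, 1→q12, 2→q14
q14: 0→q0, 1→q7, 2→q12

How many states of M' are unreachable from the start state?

4

No path from q13 leads to q4, q5, q8, q10; the other 11 states are all reachable.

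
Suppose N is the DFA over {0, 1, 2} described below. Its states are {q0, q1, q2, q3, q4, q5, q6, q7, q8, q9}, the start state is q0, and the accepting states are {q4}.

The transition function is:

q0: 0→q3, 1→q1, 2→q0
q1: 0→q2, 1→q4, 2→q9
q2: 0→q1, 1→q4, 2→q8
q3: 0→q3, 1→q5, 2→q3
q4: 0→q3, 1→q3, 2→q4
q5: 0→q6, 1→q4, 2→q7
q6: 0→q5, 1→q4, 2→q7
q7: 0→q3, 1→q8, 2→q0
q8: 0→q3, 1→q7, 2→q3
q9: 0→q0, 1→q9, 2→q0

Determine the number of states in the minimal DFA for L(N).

4

Every state is reachable, so we keep all 10.
Initial partition by acceptance: {q4} | {q0,q1,q2,q3,q5,q6,q7,q8,q9}.
On input 1, block {q0,q1,q2,q3,q5,q6,q7,q8,q9} splits into {q0,q3,q7,q8,q9} and {q1,q2,q5,q6}.
On input 1, block {q0,q3,q7,q8,q9} splits into {q7,q8,q9} and {q0,q3}.
The partition is now stable with 4 blocks: {q4} | {q7,q8,q9} | {q1,q2,q5,q6} | {q0,q3}.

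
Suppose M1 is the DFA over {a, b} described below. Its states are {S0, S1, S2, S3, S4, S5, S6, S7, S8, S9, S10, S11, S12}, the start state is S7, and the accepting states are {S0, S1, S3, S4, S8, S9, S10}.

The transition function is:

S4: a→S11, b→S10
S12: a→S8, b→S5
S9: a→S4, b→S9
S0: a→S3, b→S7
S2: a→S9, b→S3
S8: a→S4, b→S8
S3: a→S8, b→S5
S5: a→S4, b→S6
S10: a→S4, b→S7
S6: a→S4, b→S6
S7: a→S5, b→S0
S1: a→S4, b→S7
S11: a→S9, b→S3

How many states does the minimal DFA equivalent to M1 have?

8

States {S1,S2,S12} cannot be reached from the start state, so discard them.
Initial partition by acceptance: {S0,S3,S4,S8,S9,S10} | {S5,S6,S7,S11}.
Split {S0,S3,S4,S8,S9,S10} by δ(·,a) → {S0,S3,S8,S9,S10} and {S4}.
Split {S0,S3,S8,S9,S10} by δ(·,a) → {S8,S9,S10} and {S0,S3}.
Refine {S8,S9,S10} on symbol b: members go to different blocks, giving {S8,S9} and {S10}.
On input a, block {S5,S6,S7,S11} splits into {S5,S6} and {S7} and {S11}.
Split {S0,S3} by δ(·,a) → {S0} and {S3}.
No further refinement is possible. Final partition (8 blocks): {S8,S9} | {S5,S6} | {S4} | {S0} | {S10} | {S7} | {S11} | {S3}.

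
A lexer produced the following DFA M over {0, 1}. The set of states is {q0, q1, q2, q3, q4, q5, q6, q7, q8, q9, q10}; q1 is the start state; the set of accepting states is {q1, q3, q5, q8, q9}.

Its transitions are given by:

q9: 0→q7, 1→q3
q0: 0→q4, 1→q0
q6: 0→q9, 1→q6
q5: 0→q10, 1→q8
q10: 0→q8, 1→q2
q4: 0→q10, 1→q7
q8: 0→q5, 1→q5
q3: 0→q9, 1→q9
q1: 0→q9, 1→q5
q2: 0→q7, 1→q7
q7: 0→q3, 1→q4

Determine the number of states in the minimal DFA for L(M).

4

States {q0,q6} cannot be reached from the start state, so discard them.
Start with accepting vs non-accepting: {q1,q3,q5,q8,q9} | {q2,q4,q7,q10}.
Refine {q1,q3,q5,q8,q9} on symbol 0: members go to different blocks, giving {q1,q3,q8} and {q5,q9}.
On input 0, block {q2,q4,q7,q10} splits into {q2,q4} and {q7,q10}.
Stable partition: {q1,q3,q8} | {q2,q4} | {q5,q9} | {q7,q10} — 4 equivalence classes.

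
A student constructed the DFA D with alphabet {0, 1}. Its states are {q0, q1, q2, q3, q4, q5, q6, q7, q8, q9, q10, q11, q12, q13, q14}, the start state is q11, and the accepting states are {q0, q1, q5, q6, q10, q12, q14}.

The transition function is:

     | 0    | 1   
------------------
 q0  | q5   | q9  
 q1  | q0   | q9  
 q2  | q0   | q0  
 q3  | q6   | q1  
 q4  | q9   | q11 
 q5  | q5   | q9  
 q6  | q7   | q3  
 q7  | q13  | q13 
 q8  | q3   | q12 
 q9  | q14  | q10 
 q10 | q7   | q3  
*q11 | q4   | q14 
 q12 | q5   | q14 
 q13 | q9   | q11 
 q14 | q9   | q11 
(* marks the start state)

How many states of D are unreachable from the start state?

3

Starting at q11 and following transitions, the reachable set is {q0, q1, q3, q4, q5, q6, q7, q9, q10, q11, q13, q14}. That leaves q2, q8, q12 unreachable — 3 in total.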